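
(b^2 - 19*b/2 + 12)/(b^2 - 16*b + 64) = (b - 3/2)/(b - 8)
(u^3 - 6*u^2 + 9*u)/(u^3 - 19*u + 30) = u*(u - 3)/(u^2 + 3*u - 10)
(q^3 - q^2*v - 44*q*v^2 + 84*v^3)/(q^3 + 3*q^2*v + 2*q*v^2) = (q^3 - q^2*v - 44*q*v^2 + 84*v^3)/(q*(q^2 + 3*q*v + 2*v^2))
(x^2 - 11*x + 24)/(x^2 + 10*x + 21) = (x^2 - 11*x + 24)/(x^2 + 10*x + 21)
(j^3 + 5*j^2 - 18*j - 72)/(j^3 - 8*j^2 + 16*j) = (j^2 + 9*j + 18)/(j*(j - 4))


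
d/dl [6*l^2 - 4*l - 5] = 12*l - 4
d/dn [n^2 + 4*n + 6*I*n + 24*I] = 2*n + 4 + 6*I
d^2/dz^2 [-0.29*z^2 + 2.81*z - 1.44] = -0.580000000000000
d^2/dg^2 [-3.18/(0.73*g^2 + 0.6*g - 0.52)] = (3.389244*g^2 + 2.78568*g - 3.18*(1.46*g + 0.6)*(2.92*g + 1.2) - 2.414256)/(0.73*g^2 + 0.6*g - 0.52)^3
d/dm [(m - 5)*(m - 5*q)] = 2*m - 5*q - 5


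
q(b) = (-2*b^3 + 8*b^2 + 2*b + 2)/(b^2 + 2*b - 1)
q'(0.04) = -8.02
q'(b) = (-2*b - 2)*(-2*b^3 + 8*b^2 + 2*b + 2)/(b^2 + 2*b - 1)^2 + (-6*b^2 + 16*b + 2)/(b^2 + 2*b - 1)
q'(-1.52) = 29.43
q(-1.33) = -9.62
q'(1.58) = -1.46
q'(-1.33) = 19.17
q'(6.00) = -1.69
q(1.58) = 3.70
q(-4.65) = 32.39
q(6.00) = -2.77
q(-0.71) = -2.78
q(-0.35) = -1.50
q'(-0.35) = 1.51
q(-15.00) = 43.93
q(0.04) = -2.28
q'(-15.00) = -1.85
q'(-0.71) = 5.62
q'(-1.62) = 37.98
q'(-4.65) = 3.03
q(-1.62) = -17.49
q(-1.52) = -14.15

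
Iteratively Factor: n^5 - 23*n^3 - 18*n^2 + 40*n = (n - 5)*(n^4 + 5*n^3 + 2*n^2 - 8*n) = (n - 5)*(n + 4)*(n^3 + n^2 - 2*n) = n*(n - 5)*(n + 4)*(n^2 + n - 2) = n*(n - 5)*(n - 1)*(n + 4)*(n + 2)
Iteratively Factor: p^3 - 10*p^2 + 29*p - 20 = (p - 5)*(p^2 - 5*p + 4) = (p - 5)*(p - 4)*(p - 1)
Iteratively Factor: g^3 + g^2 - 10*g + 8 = (g - 2)*(g^2 + 3*g - 4) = (g - 2)*(g - 1)*(g + 4)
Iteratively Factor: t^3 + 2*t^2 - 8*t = (t - 2)*(t^2 + 4*t) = t*(t - 2)*(t + 4)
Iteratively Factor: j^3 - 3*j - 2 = (j + 1)*(j^2 - j - 2) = (j + 1)^2*(j - 2)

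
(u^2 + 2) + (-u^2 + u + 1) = u + 3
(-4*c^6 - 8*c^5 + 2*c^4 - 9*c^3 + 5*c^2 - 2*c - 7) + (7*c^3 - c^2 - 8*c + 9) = -4*c^6 - 8*c^5 + 2*c^4 - 2*c^3 + 4*c^2 - 10*c + 2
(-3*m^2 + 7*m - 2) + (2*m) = -3*m^2 + 9*m - 2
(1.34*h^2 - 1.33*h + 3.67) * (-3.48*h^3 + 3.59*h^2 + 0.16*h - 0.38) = -4.6632*h^5 + 9.439*h^4 - 17.3319*h^3 + 12.4533*h^2 + 1.0926*h - 1.3946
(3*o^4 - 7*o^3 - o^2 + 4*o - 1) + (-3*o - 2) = 3*o^4 - 7*o^3 - o^2 + o - 3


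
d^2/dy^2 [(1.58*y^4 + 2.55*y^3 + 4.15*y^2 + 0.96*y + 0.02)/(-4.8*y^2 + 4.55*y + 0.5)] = (-72.8063999999999*y^6 + 207.0432*y^5 - 173.5077*y^4 - 400.84355*y^3 - 102.0723*y^2 - 15.0282*y + 1.3689)/(110.592*y^6 - 314.496*y^5 + 263.556*y^4 - 28.676375*y^3 - 27.45375*y^2 - 3.4125*y - 0.125)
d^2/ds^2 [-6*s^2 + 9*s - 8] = -12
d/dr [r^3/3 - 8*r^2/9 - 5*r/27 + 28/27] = r^2 - 16*r/9 - 5/27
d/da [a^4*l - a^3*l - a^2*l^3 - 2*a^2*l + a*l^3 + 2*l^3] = l*(4*a^3 - 3*a^2 - 2*a*l^2 - 4*a + l^2)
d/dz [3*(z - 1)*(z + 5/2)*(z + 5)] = 9*z^2 + 39*z + 15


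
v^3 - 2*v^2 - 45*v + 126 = (v - 6)*(v - 3)*(v + 7)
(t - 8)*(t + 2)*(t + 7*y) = t^3 + 7*t^2*y - 6*t^2 - 42*t*y - 16*t - 112*y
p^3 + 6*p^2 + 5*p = p*(p + 1)*(p + 5)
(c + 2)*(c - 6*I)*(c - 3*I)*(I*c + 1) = I*c^4 + 10*c^3 + 2*I*c^3 + 20*c^2 - 27*I*c^2 - 18*c - 54*I*c - 36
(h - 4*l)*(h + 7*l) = h^2 + 3*h*l - 28*l^2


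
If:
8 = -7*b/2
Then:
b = -16/7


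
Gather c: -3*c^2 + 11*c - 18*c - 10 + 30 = -3*c^2 - 7*c + 20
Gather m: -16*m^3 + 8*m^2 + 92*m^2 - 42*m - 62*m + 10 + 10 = -16*m^3 + 100*m^2 - 104*m + 20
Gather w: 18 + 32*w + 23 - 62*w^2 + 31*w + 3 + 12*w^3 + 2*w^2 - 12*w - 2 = 12*w^3 - 60*w^2 + 51*w + 42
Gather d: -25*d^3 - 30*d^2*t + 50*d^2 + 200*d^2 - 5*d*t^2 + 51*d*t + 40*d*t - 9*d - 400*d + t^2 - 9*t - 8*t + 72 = -25*d^3 + d^2*(250 - 30*t) + d*(-5*t^2 + 91*t - 409) + t^2 - 17*t + 72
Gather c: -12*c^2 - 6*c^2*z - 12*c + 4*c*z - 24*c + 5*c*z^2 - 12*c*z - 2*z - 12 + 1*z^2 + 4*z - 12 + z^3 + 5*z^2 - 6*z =c^2*(-6*z - 12) + c*(5*z^2 - 8*z - 36) + z^3 + 6*z^2 - 4*z - 24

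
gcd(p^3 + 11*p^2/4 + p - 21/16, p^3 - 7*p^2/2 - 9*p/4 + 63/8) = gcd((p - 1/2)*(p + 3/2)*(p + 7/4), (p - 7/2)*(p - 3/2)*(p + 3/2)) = p + 3/2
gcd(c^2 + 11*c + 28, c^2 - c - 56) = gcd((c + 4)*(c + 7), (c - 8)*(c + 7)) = c + 7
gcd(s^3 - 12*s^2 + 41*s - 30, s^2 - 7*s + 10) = s - 5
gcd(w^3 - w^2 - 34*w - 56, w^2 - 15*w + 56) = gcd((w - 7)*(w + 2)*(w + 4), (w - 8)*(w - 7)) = w - 7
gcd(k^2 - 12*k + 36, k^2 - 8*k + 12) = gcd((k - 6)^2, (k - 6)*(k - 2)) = k - 6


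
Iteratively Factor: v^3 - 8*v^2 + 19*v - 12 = (v - 3)*(v^2 - 5*v + 4) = (v - 4)*(v - 3)*(v - 1)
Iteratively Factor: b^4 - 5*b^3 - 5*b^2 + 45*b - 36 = (b - 4)*(b^3 - b^2 - 9*b + 9) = (b - 4)*(b - 1)*(b^2 - 9) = (b - 4)*(b - 3)*(b - 1)*(b + 3)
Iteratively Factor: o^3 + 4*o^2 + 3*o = (o)*(o^2 + 4*o + 3) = o*(o + 3)*(o + 1)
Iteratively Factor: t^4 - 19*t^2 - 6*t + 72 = (t - 2)*(t^3 + 2*t^2 - 15*t - 36) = (t - 4)*(t - 2)*(t^2 + 6*t + 9) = (t - 4)*(t - 2)*(t + 3)*(t + 3)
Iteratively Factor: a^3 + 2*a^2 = (a + 2)*(a^2) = a*(a + 2)*(a)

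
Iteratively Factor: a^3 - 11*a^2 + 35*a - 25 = (a - 1)*(a^2 - 10*a + 25) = (a - 5)*(a - 1)*(a - 5)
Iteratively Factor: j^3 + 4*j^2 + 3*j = (j)*(j^2 + 4*j + 3) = j*(j + 1)*(j + 3)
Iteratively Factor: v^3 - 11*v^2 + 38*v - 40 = (v - 5)*(v^2 - 6*v + 8) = (v - 5)*(v - 4)*(v - 2)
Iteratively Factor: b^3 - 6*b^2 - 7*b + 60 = (b - 5)*(b^2 - b - 12) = (b - 5)*(b + 3)*(b - 4)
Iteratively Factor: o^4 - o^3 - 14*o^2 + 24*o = (o - 2)*(o^3 + o^2 - 12*o) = o*(o - 2)*(o^2 + o - 12) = o*(o - 2)*(o + 4)*(o - 3)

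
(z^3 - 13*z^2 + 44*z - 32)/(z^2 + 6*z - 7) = (z^2 - 12*z + 32)/(z + 7)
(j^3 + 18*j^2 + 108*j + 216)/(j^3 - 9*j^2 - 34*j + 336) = (j^2 + 12*j + 36)/(j^2 - 15*j + 56)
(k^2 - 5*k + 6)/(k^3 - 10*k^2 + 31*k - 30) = 1/(k - 5)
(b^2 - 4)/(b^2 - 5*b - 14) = (b - 2)/(b - 7)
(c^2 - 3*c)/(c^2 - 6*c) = (c - 3)/(c - 6)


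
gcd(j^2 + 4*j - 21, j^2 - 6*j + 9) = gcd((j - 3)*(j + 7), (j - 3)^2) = j - 3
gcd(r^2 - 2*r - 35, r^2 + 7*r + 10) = r + 5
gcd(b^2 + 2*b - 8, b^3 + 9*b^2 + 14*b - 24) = b + 4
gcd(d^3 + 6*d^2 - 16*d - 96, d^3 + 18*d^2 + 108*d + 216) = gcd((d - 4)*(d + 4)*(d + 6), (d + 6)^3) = d + 6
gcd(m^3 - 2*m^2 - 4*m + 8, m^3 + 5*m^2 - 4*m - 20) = m^2 - 4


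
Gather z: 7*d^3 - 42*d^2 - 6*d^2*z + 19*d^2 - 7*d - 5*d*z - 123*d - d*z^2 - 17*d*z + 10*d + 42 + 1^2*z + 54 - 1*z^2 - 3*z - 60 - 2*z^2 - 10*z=7*d^3 - 23*d^2 - 120*d + z^2*(-d - 3) + z*(-6*d^2 - 22*d - 12) + 36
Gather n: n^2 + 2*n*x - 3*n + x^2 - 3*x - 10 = n^2 + n*(2*x - 3) + x^2 - 3*x - 10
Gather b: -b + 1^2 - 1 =-b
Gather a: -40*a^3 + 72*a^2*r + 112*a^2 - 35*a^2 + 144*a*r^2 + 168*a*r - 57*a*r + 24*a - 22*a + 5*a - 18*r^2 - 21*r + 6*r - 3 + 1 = -40*a^3 + a^2*(72*r + 77) + a*(144*r^2 + 111*r + 7) - 18*r^2 - 15*r - 2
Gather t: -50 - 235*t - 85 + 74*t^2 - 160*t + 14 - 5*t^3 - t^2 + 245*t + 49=-5*t^3 + 73*t^2 - 150*t - 72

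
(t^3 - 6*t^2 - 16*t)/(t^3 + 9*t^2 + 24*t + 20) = t*(t - 8)/(t^2 + 7*t + 10)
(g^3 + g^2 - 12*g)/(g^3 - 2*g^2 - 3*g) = (g + 4)/(g + 1)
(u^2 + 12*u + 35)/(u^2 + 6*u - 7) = (u + 5)/(u - 1)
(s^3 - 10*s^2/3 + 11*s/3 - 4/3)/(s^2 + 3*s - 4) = (3*s^2 - 7*s + 4)/(3*(s + 4))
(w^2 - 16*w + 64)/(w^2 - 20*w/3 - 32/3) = 3*(w - 8)/(3*w + 4)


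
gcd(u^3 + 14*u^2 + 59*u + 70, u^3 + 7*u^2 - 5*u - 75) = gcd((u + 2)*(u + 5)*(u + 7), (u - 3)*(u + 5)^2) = u + 5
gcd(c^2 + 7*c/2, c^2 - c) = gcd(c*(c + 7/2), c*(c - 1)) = c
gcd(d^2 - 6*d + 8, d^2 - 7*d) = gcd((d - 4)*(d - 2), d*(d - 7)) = 1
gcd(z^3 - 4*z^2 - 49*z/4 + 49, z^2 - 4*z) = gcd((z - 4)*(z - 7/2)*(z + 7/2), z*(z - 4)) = z - 4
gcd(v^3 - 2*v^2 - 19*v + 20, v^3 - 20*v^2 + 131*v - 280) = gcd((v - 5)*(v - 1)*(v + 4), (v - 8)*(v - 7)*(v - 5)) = v - 5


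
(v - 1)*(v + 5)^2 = v^3 + 9*v^2 + 15*v - 25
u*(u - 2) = u^2 - 2*u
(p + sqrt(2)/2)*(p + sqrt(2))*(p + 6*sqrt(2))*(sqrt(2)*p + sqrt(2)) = sqrt(2)*p^4 + sqrt(2)*p^3 + 15*p^3 + 15*p^2 + 19*sqrt(2)*p^2 + 12*p + 19*sqrt(2)*p + 12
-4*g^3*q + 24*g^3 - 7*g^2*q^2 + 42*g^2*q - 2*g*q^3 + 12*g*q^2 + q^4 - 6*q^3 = (-4*g + q)*(g + q)^2*(q - 6)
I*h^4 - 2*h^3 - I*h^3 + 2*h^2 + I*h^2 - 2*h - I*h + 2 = (h - I)*(h + I)*(h + 2*I)*(I*h - I)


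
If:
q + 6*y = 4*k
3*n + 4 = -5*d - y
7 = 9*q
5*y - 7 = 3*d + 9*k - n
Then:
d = -53*y/28 - 121/56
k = 3*y/2 + 7/36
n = 79*y/28 + 127/56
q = 7/9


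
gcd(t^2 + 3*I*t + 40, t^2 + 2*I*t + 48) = t + 8*I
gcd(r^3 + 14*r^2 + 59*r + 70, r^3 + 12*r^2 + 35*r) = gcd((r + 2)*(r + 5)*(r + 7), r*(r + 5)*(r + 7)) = r^2 + 12*r + 35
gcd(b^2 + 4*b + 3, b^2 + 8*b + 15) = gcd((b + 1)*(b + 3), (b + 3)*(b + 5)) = b + 3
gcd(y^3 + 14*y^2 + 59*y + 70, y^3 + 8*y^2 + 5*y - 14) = y^2 + 9*y + 14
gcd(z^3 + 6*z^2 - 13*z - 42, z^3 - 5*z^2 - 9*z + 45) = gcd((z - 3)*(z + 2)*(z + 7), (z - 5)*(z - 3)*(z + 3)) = z - 3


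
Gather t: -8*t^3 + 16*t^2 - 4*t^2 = -8*t^3 + 12*t^2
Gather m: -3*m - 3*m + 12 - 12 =-6*m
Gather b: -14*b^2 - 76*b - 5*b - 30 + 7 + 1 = -14*b^2 - 81*b - 22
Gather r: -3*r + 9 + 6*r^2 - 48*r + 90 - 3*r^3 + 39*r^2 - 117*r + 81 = -3*r^3 + 45*r^2 - 168*r + 180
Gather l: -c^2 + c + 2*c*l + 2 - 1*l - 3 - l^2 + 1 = -c^2 + c - l^2 + l*(2*c - 1)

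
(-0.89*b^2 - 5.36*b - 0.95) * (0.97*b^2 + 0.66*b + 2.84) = -0.8633*b^4 - 5.7866*b^3 - 6.9867*b^2 - 15.8494*b - 2.698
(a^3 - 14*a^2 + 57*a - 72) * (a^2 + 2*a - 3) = a^5 - 12*a^4 + 26*a^3 + 84*a^2 - 315*a + 216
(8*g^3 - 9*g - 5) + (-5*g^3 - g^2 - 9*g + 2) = 3*g^3 - g^2 - 18*g - 3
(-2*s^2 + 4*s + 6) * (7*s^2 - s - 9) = -14*s^4 + 30*s^3 + 56*s^2 - 42*s - 54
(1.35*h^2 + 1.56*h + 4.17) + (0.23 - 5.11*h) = 1.35*h^2 - 3.55*h + 4.4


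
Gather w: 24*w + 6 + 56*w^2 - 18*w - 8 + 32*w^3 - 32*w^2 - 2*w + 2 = 32*w^3 + 24*w^2 + 4*w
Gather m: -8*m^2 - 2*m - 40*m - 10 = -8*m^2 - 42*m - 10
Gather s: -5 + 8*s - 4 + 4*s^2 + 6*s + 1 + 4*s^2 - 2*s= 8*s^2 + 12*s - 8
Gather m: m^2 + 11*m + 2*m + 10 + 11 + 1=m^2 + 13*m + 22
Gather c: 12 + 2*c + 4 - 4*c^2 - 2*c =16 - 4*c^2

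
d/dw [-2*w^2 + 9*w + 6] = 9 - 4*w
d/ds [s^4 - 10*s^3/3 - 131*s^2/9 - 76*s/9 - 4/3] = 4*s^3 - 10*s^2 - 262*s/9 - 76/9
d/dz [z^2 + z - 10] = 2*z + 1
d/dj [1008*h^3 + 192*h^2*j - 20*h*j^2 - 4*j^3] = 192*h^2 - 40*h*j - 12*j^2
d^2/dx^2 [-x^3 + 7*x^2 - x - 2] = 14 - 6*x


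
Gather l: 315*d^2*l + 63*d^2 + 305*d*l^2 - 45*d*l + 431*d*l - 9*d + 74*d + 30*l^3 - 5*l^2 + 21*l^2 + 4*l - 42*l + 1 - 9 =63*d^2 + 65*d + 30*l^3 + l^2*(305*d + 16) + l*(315*d^2 + 386*d - 38) - 8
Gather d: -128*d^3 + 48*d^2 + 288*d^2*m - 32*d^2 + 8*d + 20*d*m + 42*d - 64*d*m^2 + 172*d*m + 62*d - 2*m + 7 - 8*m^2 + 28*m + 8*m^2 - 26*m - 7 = -128*d^3 + d^2*(288*m + 16) + d*(-64*m^2 + 192*m + 112)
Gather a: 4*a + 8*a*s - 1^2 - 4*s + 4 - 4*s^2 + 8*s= a*(8*s + 4) - 4*s^2 + 4*s + 3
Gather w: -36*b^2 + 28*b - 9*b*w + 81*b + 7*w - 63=-36*b^2 + 109*b + w*(7 - 9*b) - 63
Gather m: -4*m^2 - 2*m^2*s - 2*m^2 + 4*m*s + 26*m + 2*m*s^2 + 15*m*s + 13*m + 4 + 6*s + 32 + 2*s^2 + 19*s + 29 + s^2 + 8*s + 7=m^2*(-2*s - 6) + m*(2*s^2 + 19*s + 39) + 3*s^2 + 33*s + 72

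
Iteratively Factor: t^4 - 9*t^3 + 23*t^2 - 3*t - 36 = (t - 3)*(t^3 - 6*t^2 + 5*t + 12) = (t - 3)*(t + 1)*(t^2 - 7*t + 12) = (t - 3)^2*(t + 1)*(t - 4)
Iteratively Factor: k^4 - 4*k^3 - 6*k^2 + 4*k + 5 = (k + 1)*(k^3 - 5*k^2 - k + 5) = (k - 1)*(k + 1)*(k^2 - 4*k - 5) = (k - 5)*(k - 1)*(k + 1)*(k + 1)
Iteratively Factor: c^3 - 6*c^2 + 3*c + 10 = (c - 2)*(c^2 - 4*c - 5) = (c - 2)*(c + 1)*(c - 5)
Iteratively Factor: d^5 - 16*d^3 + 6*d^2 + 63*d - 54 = (d + 3)*(d^4 - 3*d^3 - 7*d^2 + 27*d - 18) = (d - 1)*(d + 3)*(d^3 - 2*d^2 - 9*d + 18) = (d - 1)*(d + 3)^2*(d^2 - 5*d + 6) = (d - 2)*(d - 1)*(d + 3)^2*(d - 3)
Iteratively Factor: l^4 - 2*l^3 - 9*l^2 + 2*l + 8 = (l + 2)*(l^3 - 4*l^2 - l + 4) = (l - 1)*(l + 2)*(l^2 - 3*l - 4) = (l - 4)*(l - 1)*(l + 2)*(l + 1)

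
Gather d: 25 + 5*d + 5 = 5*d + 30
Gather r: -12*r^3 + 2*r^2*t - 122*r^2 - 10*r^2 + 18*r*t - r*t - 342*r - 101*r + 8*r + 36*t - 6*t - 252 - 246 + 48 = -12*r^3 + r^2*(2*t - 132) + r*(17*t - 435) + 30*t - 450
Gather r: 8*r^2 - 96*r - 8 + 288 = 8*r^2 - 96*r + 280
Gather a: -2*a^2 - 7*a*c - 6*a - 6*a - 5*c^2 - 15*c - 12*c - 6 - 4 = -2*a^2 + a*(-7*c - 12) - 5*c^2 - 27*c - 10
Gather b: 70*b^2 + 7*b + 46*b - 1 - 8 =70*b^2 + 53*b - 9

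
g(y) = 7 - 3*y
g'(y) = -3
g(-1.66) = 11.98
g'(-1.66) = -3.00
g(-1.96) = 12.88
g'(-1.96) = -3.00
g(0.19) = 6.43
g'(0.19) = -3.00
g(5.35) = -9.05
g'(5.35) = -3.00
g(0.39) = 5.83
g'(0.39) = -3.00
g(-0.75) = 9.25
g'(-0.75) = -3.00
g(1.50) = 2.50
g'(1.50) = -3.00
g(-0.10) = 7.30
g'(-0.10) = -3.00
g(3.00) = -2.00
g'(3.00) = -3.00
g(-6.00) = 25.00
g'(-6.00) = -3.00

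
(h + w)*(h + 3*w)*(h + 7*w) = h^3 + 11*h^2*w + 31*h*w^2 + 21*w^3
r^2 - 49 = (r - 7)*(r + 7)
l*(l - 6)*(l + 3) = l^3 - 3*l^2 - 18*l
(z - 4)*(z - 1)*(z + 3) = z^3 - 2*z^2 - 11*z + 12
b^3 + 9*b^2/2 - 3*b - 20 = (b - 2)*(b + 5/2)*(b + 4)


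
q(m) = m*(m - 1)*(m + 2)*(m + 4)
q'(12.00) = 9112.00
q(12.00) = 29568.00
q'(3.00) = 247.00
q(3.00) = 210.00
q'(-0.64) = -5.46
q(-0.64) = 4.80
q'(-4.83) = -128.10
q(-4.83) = 66.14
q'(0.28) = -5.62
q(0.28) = -1.97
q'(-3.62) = -15.67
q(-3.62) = -10.30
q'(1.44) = 40.81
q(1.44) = 11.86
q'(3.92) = 479.12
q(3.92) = 536.68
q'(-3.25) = 0.12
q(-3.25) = -12.95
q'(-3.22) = 1.10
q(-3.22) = -12.93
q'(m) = m*(m - 1)*(m + 2) + m*(m - 1)*(m + 4) + m*(m + 2)*(m + 4) + (m - 1)*(m + 2)*(m + 4)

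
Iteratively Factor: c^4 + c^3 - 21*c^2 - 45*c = (c - 5)*(c^3 + 6*c^2 + 9*c) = (c - 5)*(c + 3)*(c^2 + 3*c) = (c - 5)*(c + 3)^2*(c)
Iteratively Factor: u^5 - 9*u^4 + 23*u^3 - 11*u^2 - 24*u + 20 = (u - 1)*(u^4 - 8*u^3 + 15*u^2 + 4*u - 20) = (u - 2)*(u - 1)*(u^3 - 6*u^2 + 3*u + 10) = (u - 5)*(u - 2)*(u - 1)*(u^2 - u - 2) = (u - 5)*(u - 2)^2*(u - 1)*(u + 1)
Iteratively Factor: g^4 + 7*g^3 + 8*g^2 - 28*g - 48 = (g - 2)*(g^3 + 9*g^2 + 26*g + 24) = (g - 2)*(g + 2)*(g^2 + 7*g + 12) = (g - 2)*(g + 2)*(g + 4)*(g + 3)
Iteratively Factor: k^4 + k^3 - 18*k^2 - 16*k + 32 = (k - 1)*(k^3 + 2*k^2 - 16*k - 32) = (k - 4)*(k - 1)*(k^2 + 6*k + 8) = (k - 4)*(k - 1)*(k + 4)*(k + 2)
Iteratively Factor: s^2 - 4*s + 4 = (s - 2)*(s - 2)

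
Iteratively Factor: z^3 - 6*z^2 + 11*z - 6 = (z - 1)*(z^2 - 5*z + 6) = (z - 2)*(z - 1)*(z - 3)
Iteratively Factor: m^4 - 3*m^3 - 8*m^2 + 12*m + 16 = (m - 2)*(m^3 - m^2 - 10*m - 8) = (m - 2)*(m + 2)*(m^2 - 3*m - 4) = (m - 2)*(m + 1)*(m + 2)*(m - 4)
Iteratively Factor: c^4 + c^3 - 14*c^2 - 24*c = (c - 4)*(c^3 + 5*c^2 + 6*c) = c*(c - 4)*(c^2 + 5*c + 6) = c*(c - 4)*(c + 3)*(c + 2)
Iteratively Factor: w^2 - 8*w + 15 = (w - 5)*(w - 3)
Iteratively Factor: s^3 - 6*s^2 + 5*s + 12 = (s - 4)*(s^2 - 2*s - 3) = (s - 4)*(s + 1)*(s - 3)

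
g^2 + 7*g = g*(g + 7)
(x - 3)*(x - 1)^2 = x^3 - 5*x^2 + 7*x - 3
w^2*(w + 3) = w^3 + 3*w^2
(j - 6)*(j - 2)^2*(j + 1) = j^4 - 9*j^3 + 18*j^2 + 4*j - 24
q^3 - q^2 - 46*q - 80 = (q - 8)*(q + 2)*(q + 5)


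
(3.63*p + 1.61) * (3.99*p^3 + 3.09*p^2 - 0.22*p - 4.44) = 14.4837*p^4 + 17.6406*p^3 + 4.1763*p^2 - 16.4714*p - 7.1484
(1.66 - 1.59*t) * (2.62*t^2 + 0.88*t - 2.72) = -4.1658*t^3 + 2.95*t^2 + 5.7856*t - 4.5152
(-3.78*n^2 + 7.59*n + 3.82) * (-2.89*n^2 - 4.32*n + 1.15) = 10.9242*n^4 - 5.6055*n^3 - 48.1756*n^2 - 7.7739*n + 4.393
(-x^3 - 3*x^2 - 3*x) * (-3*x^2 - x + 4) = 3*x^5 + 10*x^4 + 8*x^3 - 9*x^2 - 12*x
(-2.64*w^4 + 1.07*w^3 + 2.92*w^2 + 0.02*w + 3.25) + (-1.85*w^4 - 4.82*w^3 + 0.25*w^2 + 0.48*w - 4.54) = -4.49*w^4 - 3.75*w^3 + 3.17*w^2 + 0.5*w - 1.29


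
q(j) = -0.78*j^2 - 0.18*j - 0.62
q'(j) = -1.56*j - 0.18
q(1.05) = -1.67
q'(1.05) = -1.82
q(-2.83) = -6.36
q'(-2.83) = 4.23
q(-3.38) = -8.92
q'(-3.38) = 5.09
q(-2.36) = -4.54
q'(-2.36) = 3.50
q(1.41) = -2.42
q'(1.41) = -2.38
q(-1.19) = -1.51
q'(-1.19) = 1.68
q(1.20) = -1.96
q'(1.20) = -2.05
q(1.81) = -3.50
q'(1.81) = -3.00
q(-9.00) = -62.18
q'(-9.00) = 13.86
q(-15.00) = -173.42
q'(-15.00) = 23.22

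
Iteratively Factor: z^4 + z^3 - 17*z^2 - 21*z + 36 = (z + 3)*(z^3 - 2*z^2 - 11*z + 12) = (z - 4)*(z + 3)*(z^2 + 2*z - 3) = (z - 4)*(z + 3)^2*(z - 1)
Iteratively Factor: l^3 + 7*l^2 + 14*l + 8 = (l + 2)*(l^2 + 5*l + 4) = (l + 1)*(l + 2)*(l + 4)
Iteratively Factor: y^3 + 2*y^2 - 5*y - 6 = (y + 1)*(y^2 + y - 6) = (y - 2)*(y + 1)*(y + 3)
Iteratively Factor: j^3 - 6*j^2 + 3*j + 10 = (j + 1)*(j^2 - 7*j + 10) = (j - 2)*(j + 1)*(j - 5)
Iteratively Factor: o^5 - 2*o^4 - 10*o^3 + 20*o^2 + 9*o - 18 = (o - 2)*(o^4 - 10*o^2 + 9) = (o - 2)*(o + 3)*(o^3 - 3*o^2 - o + 3) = (o - 2)*(o - 1)*(o + 3)*(o^2 - 2*o - 3) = (o - 3)*(o - 2)*(o - 1)*(o + 3)*(o + 1)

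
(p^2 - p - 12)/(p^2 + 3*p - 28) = (p + 3)/(p + 7)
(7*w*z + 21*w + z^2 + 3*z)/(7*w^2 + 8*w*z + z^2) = (z + 3)/(w + z)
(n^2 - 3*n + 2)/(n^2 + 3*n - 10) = (n - 1)/(n + 5)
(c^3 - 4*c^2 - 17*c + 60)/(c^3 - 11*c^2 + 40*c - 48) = (c^2 - c - 20)/(c^2 - 8*c + 16)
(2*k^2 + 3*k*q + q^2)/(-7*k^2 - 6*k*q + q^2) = (2*k + q)/(-7*k + q)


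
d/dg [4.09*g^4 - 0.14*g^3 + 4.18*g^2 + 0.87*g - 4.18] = 16.36*g^3 - 0.42*g^2 + 8.36*g + 0.87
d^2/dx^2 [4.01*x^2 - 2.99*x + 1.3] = 8.02000000000000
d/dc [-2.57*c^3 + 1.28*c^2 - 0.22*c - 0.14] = -7.71*c^2 + 2.56*c - 0.22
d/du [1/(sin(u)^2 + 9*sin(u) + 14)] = -(2*sin(u) + 9)*cos(u)/(sin(u)^2 + 9*sin(u) + 14)^2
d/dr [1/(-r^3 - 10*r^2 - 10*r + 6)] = (3*r^2 + 20*r + 10)/(r^3 + 10*r^2 + 10*r - 6)^2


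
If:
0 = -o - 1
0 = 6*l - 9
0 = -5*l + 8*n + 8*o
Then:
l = 3/2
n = 31/16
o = -1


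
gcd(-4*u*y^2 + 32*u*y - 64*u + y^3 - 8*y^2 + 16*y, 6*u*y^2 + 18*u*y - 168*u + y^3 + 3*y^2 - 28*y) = y - 4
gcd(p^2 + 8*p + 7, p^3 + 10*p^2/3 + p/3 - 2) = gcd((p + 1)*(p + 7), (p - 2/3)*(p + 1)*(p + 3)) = p + 1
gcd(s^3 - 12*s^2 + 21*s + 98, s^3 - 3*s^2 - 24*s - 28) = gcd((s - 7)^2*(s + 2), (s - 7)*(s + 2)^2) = s^2 - 5*s - 14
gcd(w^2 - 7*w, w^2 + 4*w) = w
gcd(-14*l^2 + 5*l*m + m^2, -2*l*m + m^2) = 2*l - m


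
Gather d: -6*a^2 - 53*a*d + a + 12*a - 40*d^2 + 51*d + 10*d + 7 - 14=-6*a^2 + 13*a - 40*d^2 + d*(61 - 53*a) - 7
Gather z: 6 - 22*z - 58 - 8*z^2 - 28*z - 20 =-8*z^2 - 50*z - 72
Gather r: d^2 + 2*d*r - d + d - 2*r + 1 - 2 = d^2 + r*(2*d - 2) - 1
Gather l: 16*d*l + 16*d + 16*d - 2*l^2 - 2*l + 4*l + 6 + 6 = 32*d - 2*l^2 + l*(16*d + 2) + 12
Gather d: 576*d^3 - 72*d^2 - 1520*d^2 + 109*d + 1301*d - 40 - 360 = 576*d^3 - 1592*d^2 + 1410*d - 400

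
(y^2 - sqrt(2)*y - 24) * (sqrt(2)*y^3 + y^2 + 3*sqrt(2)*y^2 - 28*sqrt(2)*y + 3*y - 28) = sqrt(2)*y^5 - y^4 + 3*sqrt(2)*y^4 - 53*sqrt(2)*y^3 - 3*y^3 - 75*sqrt(2)*y^2 + 4*y^2 - 72*y + 700*sqrt(2)*y + 672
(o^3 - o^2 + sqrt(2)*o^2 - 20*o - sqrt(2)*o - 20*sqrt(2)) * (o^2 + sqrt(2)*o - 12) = o^5 - o^4 + 2*sqrt(2)*o^4 - 30*o^3 - 2*sqrt(2)*o^3 - 52*sqrt(2)*o^2 + 10*o^2 + 12*sqrt(2)*o + 200*o + 240*sqrt(2)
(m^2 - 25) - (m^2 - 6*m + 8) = 6*m - 33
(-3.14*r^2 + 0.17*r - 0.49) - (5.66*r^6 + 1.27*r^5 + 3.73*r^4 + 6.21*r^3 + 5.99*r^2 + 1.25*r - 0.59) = -5.66*r^6 - 1.27*r^5 - 3.73*r^4 - 6.21*r^3 - 9.13*r^2 - 1.08*r + 0.1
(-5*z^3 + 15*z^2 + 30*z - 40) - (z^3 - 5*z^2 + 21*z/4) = -6*z^3 + 20*z^2 + 99*z/4 - 40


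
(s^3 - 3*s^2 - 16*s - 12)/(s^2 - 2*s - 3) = (s^2 - 4*s - 12)/(s - 3)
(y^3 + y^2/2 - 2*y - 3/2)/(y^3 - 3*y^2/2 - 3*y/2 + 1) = (2*y^2 - y - 3)/(2*y^2 - 5*y + 2)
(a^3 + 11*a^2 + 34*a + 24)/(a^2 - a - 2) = (a^2 + 10*a + 24)/(a - 2)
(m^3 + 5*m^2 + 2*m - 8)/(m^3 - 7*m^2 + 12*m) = (m^3 + 5*m^2 + 2*m - 8)/(m*(m^2 - 7*m + 12))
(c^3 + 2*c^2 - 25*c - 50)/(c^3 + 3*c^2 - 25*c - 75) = (c + 2)/(c + 3)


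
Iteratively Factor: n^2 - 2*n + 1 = (n - 1)*(n - 1)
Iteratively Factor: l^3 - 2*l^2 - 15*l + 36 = (l - 3)*(l^2 + l - 12) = (l - 3)^2*(l + 4)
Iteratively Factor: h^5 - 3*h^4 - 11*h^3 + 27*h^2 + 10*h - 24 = (h - 1)*(h^4 - 2*h^3 - 13*h^2 + 14*h + 24) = (h - 1)*(h + 3)*(h^3 - 5*h^2 + 2*h + 8) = (h - 4)*(h - 1)*(h + 3)*(h^2 - h - 2) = (h - 4)*(h - 2)*(h - 1)*(h + 3)*(h + 1)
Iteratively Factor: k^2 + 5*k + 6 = (k + 3)*(k + 2)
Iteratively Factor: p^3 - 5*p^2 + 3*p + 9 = (p + 1)*(p^2 - 6*p + 9) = (p - 3)*(p + 1)*(p - 3)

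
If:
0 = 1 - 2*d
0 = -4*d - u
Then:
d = 1/2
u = -2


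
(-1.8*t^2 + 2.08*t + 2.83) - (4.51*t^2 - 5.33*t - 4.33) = -6.31*t^2 + 7.41*t + 7.16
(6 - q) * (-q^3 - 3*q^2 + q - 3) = q^4 - 3*q^3 - 19*q^2 + 9*q - 18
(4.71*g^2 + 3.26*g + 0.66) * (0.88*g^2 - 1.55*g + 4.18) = 4.1448*g^4 - 4.4317*g^3 + 15.2156*g^2 + 12.6038*g + 2.7588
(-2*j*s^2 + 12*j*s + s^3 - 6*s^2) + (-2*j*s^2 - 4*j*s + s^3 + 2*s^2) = -4*j*s^2 + 8*j*s + 2*s^3 - 4*s^2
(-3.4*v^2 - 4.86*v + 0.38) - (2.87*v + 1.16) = -3.4*v^2 - 7.73*v - 0.78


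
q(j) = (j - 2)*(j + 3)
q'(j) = 2*j + 1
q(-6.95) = 35.35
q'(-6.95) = -12.90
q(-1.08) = -5.91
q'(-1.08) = -1.16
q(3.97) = 13.73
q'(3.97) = 8.94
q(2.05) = 0.25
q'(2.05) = 5.10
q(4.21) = 15.93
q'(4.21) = 9.42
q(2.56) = 3.11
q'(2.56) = 6.12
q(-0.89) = -6.10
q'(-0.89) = -0.78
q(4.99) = 23.89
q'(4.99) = 10.98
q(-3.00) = 0.00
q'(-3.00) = -5.00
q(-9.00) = 66.00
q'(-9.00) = -17.00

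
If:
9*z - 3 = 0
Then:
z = 1/3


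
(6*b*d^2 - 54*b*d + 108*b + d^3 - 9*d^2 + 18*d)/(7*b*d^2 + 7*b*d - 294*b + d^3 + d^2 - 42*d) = (6*b*d - 18*b + d^2 - 3*d)/(7*b*d + 49*b + d^2 + 7*d)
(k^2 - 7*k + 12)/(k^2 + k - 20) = (k - 3)/(k + 5)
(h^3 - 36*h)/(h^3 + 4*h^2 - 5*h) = (h^2 - 36)/(h^2 + 4*h - 5)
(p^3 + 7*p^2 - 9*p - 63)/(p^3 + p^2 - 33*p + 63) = (p + 3)/(p - 3)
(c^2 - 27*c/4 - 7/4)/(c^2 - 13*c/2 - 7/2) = (4*c + 1)/(2*(2*c + 1))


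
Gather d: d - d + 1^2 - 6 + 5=0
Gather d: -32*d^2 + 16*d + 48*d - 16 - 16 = -32*d^2 + 64*d - 32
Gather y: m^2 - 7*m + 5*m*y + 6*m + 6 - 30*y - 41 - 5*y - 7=m^2 - m + y*(5*m - 35) - 42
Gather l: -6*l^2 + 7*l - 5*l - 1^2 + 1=-6*l^2 + 2*l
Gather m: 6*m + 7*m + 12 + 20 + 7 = 13*m + 39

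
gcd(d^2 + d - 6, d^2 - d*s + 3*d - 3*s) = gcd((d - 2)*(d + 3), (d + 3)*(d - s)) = d + 3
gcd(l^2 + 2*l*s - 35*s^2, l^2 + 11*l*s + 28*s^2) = l + 7*s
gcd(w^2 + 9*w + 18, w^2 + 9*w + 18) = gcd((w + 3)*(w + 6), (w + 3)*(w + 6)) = w^2 + 9*w + 18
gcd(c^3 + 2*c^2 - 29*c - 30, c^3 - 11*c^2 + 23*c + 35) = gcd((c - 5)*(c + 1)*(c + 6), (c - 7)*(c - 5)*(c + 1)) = c^2 - 4*c - 5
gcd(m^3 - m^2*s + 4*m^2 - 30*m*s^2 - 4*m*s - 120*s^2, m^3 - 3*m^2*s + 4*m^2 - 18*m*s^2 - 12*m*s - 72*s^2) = -m^2 + 6*m*s - 4*m + 24*s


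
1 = 1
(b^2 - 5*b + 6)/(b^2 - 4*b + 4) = (b - 3)/(b - 2)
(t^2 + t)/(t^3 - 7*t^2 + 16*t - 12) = t*(t + 1)/(t^3 - 7*t^2 + 16*t - 12)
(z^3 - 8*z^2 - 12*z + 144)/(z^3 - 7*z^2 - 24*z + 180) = (z + 4)/(z + 5)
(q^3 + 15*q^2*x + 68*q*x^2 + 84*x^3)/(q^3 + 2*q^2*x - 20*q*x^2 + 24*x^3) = (q^2 + 9*q*x + 14*x^2)/(q^2 - 4*q*x + 4*x^2)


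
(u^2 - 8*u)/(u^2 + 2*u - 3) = u*(u - 8)/(u^2 + 2*u - 3)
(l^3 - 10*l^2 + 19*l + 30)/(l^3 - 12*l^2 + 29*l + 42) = (l - 5)/(l - 7)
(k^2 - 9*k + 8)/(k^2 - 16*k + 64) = (k - 1)/(k - 8)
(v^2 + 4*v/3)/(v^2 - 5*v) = (v + 4/3)/(v - 5)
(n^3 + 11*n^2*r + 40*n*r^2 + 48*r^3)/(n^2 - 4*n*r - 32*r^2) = (-n^2 - 7*n*r - 12*r^2)/(-n + 8*r)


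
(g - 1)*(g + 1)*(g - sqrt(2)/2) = g^3 - sqrt(2)*g^2/2 - g + sqrt(2)/2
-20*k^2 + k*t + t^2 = (-4*k + t)*(5*k + t)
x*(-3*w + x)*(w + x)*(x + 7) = -3*w^2*x^2 - 21*w^2*x - 2*w*x^3 - 14*w*x^2 + x^4 + 7*x^3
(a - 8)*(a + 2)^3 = a^4 - 2*a^3 - 36*a^2 - 88*a - 64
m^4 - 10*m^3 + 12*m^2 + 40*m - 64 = (m - 8)*(m - 2)^2*(m + 2)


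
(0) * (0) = 0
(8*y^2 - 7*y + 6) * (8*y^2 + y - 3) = 64*y^4 - 48*y^3 + 17*y^2 + 27*y - 18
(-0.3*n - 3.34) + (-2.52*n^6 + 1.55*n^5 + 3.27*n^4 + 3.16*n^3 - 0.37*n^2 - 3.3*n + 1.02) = -2.52*n^6 + 1.55*n^5 + 3.27*n^4 + 3.16*n^3 - 0.37*n^2 - 3.6*n - 2.32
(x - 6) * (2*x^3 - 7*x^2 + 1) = 2*x^4 - 19*x^3 + 42*x^2 + x - 6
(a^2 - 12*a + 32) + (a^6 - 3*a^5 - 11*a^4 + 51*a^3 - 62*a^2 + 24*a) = a^6 - 3*a^5 - 11*a^4 + 51*a^3 - 61*a^2 + 12*a + 32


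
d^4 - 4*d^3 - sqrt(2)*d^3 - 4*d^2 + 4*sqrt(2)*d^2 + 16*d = d*(d - 4)*(d - 2*sqrt(2))*(d + sqrt(2))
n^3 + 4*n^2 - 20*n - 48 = (n - 4)*(n + 2)*(n + 6)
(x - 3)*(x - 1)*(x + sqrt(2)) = x^3 - 4*x^2 + sqrt(2)*x^2 - 4*sqrt(2)*x + 3*x + 3*sqrt(2)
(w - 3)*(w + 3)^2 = w^3 + 3*w^2 - 9*w - 27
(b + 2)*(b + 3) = b^2 + 5*b + 6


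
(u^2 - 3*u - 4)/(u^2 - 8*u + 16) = (u + 1)/(u - 4)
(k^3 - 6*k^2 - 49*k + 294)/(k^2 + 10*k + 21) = (k^2 - 13*k + 42)/(k + 3)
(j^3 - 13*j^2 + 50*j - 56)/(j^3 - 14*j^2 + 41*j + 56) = (j^2 - 6*j + 8)/(j^2 - 7*j - 8)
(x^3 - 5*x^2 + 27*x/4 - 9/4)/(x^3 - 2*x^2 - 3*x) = (x^2 - 2*x + 3/4)/(x*(x + 1))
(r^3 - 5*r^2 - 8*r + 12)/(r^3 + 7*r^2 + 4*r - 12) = (r - 6)/(r + 6)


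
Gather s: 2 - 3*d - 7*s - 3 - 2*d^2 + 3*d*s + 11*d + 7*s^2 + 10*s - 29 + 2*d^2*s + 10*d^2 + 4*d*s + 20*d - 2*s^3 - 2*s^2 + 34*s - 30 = 8*d^2 + 28*d - 2*s^3 + 5*s^2 + s*(2*d^2 + 7*d + 37) - 60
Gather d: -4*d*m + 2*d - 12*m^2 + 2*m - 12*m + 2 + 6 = d*(2 - 4*m) - 12*m^2 - 10*m + 8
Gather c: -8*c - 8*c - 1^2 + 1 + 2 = 2 - 16*c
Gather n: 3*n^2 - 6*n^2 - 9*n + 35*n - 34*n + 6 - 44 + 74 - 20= -3*n^2 - 8*n + 16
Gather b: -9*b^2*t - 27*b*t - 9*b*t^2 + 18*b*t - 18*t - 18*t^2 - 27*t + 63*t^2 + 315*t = -9*b^2*t + b*(-9*t^2 - 9*t) + 45*t^2 + 270*t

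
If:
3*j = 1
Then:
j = 1/3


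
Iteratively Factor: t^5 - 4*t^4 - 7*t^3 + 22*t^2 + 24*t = (t - 3)*(t^4 - t^3 - 10*t^2 - 8*t) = (t - 3)*(t + 2)*(t^3 - 3*t^2 - 4*t) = t*(t - 3)*(t + 2)*(t^2 - 3*t - 4) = t*(t - 4)*(t - 3)*(t + 2)*(t + 1)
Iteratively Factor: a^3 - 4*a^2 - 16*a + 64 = (a - 4)*(a^2 - 16) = (a - 4)^2*(a + 4)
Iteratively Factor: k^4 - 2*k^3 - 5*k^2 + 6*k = (k)*(k^3 - 2*k^2 - 5*k + 6) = k*(k + 2)*(k^2 - 4*k + 3) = k*(k - 1)*(k + 2)*(k - 3)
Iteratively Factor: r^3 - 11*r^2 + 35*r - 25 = (r - 5)*(r^2 - 6*r + 5) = (r - 5)^2*(r - 1)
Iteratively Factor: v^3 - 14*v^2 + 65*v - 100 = (v - 4)*(v^2 - 10*v + 25) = (v - 5)*(v - 4)*(v - 5)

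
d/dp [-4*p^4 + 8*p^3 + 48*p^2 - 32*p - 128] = -16*p^3 + 24*p^2 + 96*p - 32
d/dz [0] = 0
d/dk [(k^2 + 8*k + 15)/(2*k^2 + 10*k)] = -3/(2*k^2)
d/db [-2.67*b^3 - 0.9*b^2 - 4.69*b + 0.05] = -8.01*b^2 - 1.8*b - 4.69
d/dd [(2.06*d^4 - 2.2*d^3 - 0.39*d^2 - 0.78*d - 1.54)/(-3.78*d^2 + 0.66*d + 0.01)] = (-15.5736*d^5 + 12.3948*d^4 - 2.8216*d^3 - 3.2718*d^2 - 11.6502*d + 1.0086)/(14.2884*d^4 - 4.9896*d^3 + 0.36*d^2 + 0.0132*d + 0.0001)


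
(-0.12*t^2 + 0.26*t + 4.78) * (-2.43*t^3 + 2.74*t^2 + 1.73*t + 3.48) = 0.2916*t^5 - 0.9606*t^4 - 11.1106*t^3 + 13.1294*t^2 + 9.1742*t + 16.6344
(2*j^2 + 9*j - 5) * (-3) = -6*j^2 - 27*j + 15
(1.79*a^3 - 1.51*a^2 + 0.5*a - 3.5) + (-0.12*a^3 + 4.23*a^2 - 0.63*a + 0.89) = 1.67*a^3 + 2.72*a^2 - 0.13*a - 2.61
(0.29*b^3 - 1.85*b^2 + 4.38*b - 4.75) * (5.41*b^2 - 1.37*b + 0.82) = 1.5689*b^5 - 10.4058*b^4 + 26.4681*b^3 - 33.2151*b^2 + 10.0991*b - 3.895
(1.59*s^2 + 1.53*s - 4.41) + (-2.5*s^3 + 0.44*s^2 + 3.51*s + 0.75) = -2.5*s^3 + 2.03*s^2 + 5.04*s - 3.66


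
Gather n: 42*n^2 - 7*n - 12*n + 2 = 42*n^2 - 19*n + 2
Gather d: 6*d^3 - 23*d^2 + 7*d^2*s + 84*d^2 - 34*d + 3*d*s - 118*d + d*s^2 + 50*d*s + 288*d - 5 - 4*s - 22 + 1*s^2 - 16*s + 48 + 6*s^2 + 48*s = 6*d^3 + d^2*(7*s + 61) + d*(s^2 + 53*s + 136) + 7*s^2 + 28*s + 21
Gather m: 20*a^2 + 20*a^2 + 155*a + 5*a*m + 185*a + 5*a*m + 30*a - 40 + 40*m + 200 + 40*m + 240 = 40*a^2 + 370*a + m*(10*a + 80) + 400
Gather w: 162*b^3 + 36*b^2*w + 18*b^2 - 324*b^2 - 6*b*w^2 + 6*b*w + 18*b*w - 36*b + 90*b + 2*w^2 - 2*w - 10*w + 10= 162*b^3 - 306*b^2 + 54*b + w^2*(2 - 6*b) + w*(36*b^2 + 24*b - 12) + 10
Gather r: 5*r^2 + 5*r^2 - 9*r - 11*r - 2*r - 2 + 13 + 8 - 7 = 10*r^2 - 22*r + 12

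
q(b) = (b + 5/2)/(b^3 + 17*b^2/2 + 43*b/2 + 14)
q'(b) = (b + 5/2)*(-3*b^2 - 17*b - 43/2)/(b^3 + 17*b^2/2 + 43*b/2 + 14)^2 + 1/(b^3 + 17*b^2/2 + 43*b/2 + 14)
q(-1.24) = -0.84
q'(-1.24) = -3.50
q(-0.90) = 1.99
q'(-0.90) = -20.01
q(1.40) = 0.06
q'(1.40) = -0.03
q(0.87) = 0.08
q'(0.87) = -0.06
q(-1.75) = -0.25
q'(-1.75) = -0.42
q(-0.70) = 0.65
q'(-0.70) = -2.23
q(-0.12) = 0.21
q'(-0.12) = -0.26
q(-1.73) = -0.26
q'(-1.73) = -0.44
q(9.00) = 0.01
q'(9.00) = 0.00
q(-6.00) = 0.14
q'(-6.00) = 0.11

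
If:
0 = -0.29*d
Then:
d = 0.00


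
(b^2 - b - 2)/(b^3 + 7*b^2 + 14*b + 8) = (b - 2)/(b^2 + 6*b + 8)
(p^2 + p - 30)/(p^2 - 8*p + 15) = (p + 6)/(p - 3)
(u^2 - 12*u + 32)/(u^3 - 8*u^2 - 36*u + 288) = (u - 4)/(u^2 - 36)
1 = 1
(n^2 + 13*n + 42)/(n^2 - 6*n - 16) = (n^2 + 13*n + 42)/(n^2 - 6*n - 16)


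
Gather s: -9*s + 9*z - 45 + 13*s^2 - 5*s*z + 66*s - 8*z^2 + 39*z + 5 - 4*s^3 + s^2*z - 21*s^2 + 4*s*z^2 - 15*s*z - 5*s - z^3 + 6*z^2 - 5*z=-4*s^3 + s^2*(z - 8) + s*(4*z^2 - 20*z + 52) - z^3 - 2*z^2 + 43*z - 40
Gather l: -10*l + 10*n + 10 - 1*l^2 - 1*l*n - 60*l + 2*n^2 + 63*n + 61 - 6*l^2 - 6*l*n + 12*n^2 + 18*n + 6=-7*l^2 + l*(-7*n - 70) + 14*n^2 + 91*n + 77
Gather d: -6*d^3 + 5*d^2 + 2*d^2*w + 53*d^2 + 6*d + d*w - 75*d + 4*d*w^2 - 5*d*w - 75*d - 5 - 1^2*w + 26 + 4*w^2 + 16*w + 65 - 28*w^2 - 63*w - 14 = -6*d^3 + d^2*(2*w + 58) + d*(4*w^2 - 4*w - 144) - 24*w^2 - 48*w + 72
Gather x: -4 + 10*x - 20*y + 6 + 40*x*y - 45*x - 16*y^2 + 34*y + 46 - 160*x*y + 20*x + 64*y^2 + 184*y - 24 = x*(-120*y - 15) + 48*y^2 + 198*y + 24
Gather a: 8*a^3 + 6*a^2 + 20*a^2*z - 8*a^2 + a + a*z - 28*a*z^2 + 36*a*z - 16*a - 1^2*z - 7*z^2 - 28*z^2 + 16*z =8*a^3 + a^2*(20*z - 2) + a*(-28*z^2 + 37*z - 15) - 35*z^2 + 15*z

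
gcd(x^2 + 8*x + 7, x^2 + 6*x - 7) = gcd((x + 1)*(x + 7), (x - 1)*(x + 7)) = x + 7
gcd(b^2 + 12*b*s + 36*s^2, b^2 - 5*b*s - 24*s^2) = 1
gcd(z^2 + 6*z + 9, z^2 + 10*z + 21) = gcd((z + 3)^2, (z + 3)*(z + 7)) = z + 3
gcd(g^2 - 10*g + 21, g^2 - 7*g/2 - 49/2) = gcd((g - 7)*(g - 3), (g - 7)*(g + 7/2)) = g - 7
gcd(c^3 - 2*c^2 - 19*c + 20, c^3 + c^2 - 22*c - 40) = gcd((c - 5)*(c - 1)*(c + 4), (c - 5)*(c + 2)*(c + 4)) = c^2 - c - 20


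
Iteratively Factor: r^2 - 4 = (r + 2)*(r - 2)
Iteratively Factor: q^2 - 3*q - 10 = (q + 2)*(q - 5)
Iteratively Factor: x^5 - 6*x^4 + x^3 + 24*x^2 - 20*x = (x - 5)*(x^4 - x^3 - 4*x^2 + 4*x) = (x - 5)*(x - 2)*(x^3 + x^2 - 2*x) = (x - 5)*(x - 2)*(x + 2)*(x^2 - x) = x*(x - 5)*(x - 2)*(x + 2)*(x - 1)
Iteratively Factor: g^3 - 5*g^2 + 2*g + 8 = (g - 4)*(g^2 - g - 2) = (g - 4)*(g + 1)*(g - 2)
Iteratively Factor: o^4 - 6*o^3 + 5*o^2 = (o - 1)*(o^3 - 5*o^2) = (o - 5)*(o - 1)*(o^2) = o*(o - 5)*(o - 1)*(o)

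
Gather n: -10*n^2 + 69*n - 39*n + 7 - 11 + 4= -10*n^2 + 30*n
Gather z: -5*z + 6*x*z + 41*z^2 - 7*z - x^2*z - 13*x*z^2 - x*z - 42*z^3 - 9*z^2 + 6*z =-42*z^3 + z^2*(32 - 13*x) + z*(-x^2 + 5*x - 6)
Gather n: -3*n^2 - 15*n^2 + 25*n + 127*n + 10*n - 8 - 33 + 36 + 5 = -18*n^2 + 162*n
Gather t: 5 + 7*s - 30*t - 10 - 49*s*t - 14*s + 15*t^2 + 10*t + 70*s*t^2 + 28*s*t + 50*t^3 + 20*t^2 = -7*s + 50*t^3 + t^2*(70*s + 35) + t*(-21*s - 20) - 5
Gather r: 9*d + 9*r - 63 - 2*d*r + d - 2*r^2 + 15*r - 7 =10*d - 2*r^2 + r*(24 - 2*d) - 70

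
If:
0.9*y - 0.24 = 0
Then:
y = 0.27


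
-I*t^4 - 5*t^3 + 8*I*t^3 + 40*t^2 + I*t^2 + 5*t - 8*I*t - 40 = (t - 8)*(t + 1)*(t - 5*I)*(-I*t + I)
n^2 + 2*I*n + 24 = (n - 4*I)*(n + 6*I)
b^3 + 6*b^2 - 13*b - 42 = (b - 3)*(b + 2)*(b + 7)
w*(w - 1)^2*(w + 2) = w^4 - 3*w^2 + 2*w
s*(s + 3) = s^2 + 3*s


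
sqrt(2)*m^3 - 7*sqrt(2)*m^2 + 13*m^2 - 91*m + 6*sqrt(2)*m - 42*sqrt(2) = (m - 7)*(m + 6*sqrt(2))*(sqrt(2)*m + 1)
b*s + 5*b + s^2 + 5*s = (b + s)*(s + 5)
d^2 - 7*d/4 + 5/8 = (d - 5/4)*(d - 1/2)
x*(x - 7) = x^2 - 7*x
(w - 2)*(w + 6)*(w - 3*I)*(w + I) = w^4 + 4*w^3 - 2*I*w^3 - 9*w^2 - 8*I*w^2 + 12*w + 24*I*w - 36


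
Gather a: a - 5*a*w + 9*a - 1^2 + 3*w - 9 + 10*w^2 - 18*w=a*(10 - 5*w) + 10*w^2 - 15*w - 10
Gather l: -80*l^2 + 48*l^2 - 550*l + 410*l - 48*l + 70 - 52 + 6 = -32*l^2 - 188*l + 24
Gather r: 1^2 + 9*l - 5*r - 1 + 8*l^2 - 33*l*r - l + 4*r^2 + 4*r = 8*l^2 + 8*l + 4*r^2 + r*(-33*l - 1)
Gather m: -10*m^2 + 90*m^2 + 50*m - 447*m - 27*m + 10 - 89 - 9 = 80*m^2 - 424*m - 88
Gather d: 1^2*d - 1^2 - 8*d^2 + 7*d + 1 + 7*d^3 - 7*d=7*d^3 - 8*d^2 + d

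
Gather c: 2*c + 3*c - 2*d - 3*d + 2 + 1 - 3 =5*c - 5*d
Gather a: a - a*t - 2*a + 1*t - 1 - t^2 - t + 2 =a*(-t - 1) - t^2 + 1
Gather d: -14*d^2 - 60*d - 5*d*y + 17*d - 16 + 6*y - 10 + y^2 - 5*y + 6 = -14*d^2 + d*(-5*y - 43) + y^2 + y - 20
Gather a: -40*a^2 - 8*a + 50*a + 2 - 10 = -40*a^2 + 42*a - 8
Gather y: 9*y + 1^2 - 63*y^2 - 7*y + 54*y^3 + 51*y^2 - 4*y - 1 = 54*y^3 - 12*y^2 - 2*y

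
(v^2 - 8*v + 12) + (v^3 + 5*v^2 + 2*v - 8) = v^3 + 6*v^2 - 6*v + 4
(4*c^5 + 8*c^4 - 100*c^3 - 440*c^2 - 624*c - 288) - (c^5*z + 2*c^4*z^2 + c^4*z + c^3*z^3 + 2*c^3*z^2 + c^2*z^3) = -c^5*z + 4*c^5 - 2*c^4*z^2 - c^4*z + 8*c^4 - c^3*z^3 - 2*c^3*z^2 - 100*c^3 - c^2*z^3 - 440*c^2 - 624*c - 288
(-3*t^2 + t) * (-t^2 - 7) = 3*t^4 - t^3 + 21*t^2 - 7*t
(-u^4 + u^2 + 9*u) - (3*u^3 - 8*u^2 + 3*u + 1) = -u^4 - 3*u^3 + 9*u^2 + 6*u - 1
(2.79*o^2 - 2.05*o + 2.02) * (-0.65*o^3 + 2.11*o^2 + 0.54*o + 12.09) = -1.8135*o^5 + 7.2194*o^4 - 4.1319*o^3 + 36.8863*o^2 - 23.6937*o + 24.4218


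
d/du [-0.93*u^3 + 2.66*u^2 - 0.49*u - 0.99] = -2.79*u^2 + 5.32*u - 0.49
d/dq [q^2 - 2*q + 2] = 2*q - 2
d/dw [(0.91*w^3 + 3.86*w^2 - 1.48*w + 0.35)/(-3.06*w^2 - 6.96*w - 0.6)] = (-2.7846*w^4 - 12.6672*w^3 - 33.0324*w^2 - 2.49*w + 3.324)/(9.3636*w^4 + 42.5952*w^3 + 52.1136*w^2 + 8.352*w + 0.36)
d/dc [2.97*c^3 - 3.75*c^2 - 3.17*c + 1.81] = 8.91*c^2 - 7.5*c - 3.17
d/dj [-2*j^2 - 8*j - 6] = -4*j - 8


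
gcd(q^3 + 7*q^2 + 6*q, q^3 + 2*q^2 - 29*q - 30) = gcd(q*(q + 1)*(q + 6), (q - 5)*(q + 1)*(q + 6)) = q^2 + 7*q + 6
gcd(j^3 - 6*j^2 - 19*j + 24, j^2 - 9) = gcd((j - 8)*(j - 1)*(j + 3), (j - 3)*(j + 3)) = j + 3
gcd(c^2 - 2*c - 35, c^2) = 1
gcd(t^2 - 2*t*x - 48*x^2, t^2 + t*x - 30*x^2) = t + 6*x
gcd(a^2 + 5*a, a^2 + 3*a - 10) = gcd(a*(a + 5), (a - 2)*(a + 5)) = a + 5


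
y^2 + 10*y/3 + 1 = (y + 1/3)*(y + 3)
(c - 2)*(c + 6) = c^2 + 4*c - 12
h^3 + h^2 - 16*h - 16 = (h - 4)*(h + 1)*(h + 4)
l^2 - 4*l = l*(l - 4)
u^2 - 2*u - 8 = (u - 4)*(u + 2)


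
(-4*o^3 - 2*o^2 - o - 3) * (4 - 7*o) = 28*o^4 - 2*o^3 - o^2 + 17*o - 12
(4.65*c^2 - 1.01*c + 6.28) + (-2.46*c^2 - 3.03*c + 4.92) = 2.19*c^2 - 4.04*c + 11.2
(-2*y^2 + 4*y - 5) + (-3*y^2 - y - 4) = -5*y^2 + 3*y - 9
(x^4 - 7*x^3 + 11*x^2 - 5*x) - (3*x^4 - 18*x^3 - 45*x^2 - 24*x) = -2*x^4 + 11*x^3 + 56*x^2 + 19*x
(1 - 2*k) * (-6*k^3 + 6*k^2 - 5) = 12*k^4 - 18*k^3 + 6*k^2 + 10*k - 5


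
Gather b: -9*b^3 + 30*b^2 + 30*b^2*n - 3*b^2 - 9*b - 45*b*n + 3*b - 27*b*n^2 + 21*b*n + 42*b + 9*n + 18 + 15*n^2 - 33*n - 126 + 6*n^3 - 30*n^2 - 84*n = -9*b^3 + b^2*(30*n + 27) + b*(-27*n^2 - 24*n + 36) + 6*n^3 - 15*n^2 - 108*n - 108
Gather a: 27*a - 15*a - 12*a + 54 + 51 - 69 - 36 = 0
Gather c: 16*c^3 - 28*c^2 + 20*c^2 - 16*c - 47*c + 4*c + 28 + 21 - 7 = 16*c^3 - 8*c^2 - 59*c + 42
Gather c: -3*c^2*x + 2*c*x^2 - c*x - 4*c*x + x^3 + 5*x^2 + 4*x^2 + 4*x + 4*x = -3*c^2*x + c*(2*x^2 - 5*x) + x^3 + 9*x^2 + 8*x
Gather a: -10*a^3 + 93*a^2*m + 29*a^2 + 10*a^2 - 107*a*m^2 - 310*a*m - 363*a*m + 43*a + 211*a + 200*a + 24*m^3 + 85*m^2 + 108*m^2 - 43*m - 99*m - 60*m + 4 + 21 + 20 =-10*a^3 + a^2*(93*m + 39) + a*(-107*m^2 - 673*m + 454) + 24*m^3 + 193*m^2 - 202*m + 45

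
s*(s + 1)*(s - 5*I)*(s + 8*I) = s^4 + s^3 + 3*I*s^3 + 40*s^2 + 3*I*s^2 + 40*s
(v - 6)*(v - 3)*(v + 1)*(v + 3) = v^4 - 5*v^3 - 15*v^2 + 45*v + 54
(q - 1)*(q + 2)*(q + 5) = q^3 + 6*q^2 + 3*q - 10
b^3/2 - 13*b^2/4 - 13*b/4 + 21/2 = (b/2 + 1)*(b - 7)*(b - 3/2)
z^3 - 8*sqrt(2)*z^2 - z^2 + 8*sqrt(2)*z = z*(z - 1)*(z - 8*sqrt(2))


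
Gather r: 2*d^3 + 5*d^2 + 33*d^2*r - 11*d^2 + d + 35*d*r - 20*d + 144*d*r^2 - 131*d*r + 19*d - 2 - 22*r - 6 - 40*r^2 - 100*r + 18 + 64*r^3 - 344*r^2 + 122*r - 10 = 2*d^3 - 6*d^2 + 64*r^3 + r^2*(144*d - 384) + r*(33*d^2 - 96*d)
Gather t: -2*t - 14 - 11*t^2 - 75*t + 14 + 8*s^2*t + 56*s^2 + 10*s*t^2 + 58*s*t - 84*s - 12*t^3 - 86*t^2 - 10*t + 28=56*s^2 - 84*s - 12*t^3 + t^2*(10*s - 97) + t*(8*s^2 + 58*s - 87) + 28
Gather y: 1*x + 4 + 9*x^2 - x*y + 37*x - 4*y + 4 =9*x^2 + 38*x + y*(-x - 4) + 8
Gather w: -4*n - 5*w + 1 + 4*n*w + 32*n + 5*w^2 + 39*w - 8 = 28*n + 5*w^2 + w*(4*n + 34) - 7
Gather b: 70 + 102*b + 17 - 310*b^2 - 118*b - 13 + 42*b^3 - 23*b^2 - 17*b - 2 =42*b^3 - 333*b^2 - 33*b + 72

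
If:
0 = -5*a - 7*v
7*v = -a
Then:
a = 0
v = 0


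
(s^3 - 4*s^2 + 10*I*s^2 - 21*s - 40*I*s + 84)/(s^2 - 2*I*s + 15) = (s^2 + s*(-4 + 7*I) - 28*I)/(s - 5*I)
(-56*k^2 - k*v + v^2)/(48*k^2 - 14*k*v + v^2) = (7*k + v)/(-6*k + v)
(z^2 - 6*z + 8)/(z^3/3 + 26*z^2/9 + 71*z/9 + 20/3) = 9*(z^2 - 6*z + 8)/(3*z^3 + 26*z^2 + 71*z + 60)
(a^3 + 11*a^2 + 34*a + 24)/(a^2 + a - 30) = (a^2 + 5*a + 4)/(a - 5)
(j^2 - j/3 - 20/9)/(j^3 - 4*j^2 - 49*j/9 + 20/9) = (3*j - 5)/(3*j^2 - 16*j + 5)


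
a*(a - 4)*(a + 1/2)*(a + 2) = a^4 - 3*a^3/2 - 9*a^2 - 4*a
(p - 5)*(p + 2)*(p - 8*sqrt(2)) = p^3 - 8*sqrt(2)*p^2 - 3*p^2 - 10*p + 24*sqrt(2)*p + 80*sqrt(2)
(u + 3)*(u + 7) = u^2 + 10*u + 21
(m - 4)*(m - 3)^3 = m^4 - 13*m^3 + 63*m^2 - 135*m + 108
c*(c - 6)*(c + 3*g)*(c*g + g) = c^4*g + 3*c^3*g^2 - 5*c^3*g - 15*c^2*g^2 - 6*c^2*g - 18*c*g^2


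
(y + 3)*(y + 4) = y^2 + 7*y + 12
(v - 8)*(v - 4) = v^2 - 12*v + 32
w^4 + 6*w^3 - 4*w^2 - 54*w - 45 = (w - 3)*(w + 1)*(w + 3)*(w + 5)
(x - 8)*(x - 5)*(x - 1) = x^3 - 14*x^2 + 53*x - 40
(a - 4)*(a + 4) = a^2 - 16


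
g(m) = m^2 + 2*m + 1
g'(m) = 2*m + 2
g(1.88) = 8.29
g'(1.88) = 5.76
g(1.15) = 4.62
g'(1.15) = 4.30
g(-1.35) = 0.12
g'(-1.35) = -0.70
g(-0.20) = 0.64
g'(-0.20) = 1.60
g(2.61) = 13.03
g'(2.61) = 7.22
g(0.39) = 1.93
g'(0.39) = 2.78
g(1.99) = 8.94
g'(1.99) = 5.98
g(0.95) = 3.80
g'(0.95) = 3.90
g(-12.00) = 121.00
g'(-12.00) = -22.00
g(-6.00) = 25.00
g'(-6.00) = -10.00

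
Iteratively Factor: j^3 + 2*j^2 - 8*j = (j)*(j^2 + 2*j - 8) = j*(j - 2)*(j + 4)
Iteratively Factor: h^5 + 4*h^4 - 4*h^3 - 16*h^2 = (h - 2)*(h^4 + 6*h^3 + 8*h^2) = h*(h - 2)*(h^3 + 6*h^2 + 8*h) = h*(h - 2)*(h + 4)*(h^2 + 2*h) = h*(h - 2)*(h + 2)*(h + 4)*(h)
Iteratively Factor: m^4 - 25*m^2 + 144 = (m - 4)*(m^3 + 4*m^2 - 9*m - 36) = (m - 4)*(m - 3)*(m^2 + 7*m + 12) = (m - 4)*(m - 3)*(m + 3)*(m + 4)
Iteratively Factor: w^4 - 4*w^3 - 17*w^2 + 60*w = (w)*(w^3 - 4*w^2 - 17*w + 60) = w*(w - 3)*(w^2 - w - 20) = w*(w - 3)*(w + 4)*(w - 5)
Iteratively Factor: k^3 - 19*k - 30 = (k - 5)*(k^2 + 5*k + 6) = (k - 5)*(k + 2)*(k + 3)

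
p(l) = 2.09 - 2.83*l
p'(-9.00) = -2.83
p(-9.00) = 27.56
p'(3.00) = -2.83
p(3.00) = -6.40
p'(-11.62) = -2.83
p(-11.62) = 34.97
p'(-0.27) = -2.83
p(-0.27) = 2.85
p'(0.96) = -2.83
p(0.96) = -0.63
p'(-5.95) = -2.83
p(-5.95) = 18.93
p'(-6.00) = -2.83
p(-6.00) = 19.07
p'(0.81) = -2.83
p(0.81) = -0.20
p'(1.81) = -2.83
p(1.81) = -3.03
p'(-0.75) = -2.83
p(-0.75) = 4.21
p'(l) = -2.83000000000000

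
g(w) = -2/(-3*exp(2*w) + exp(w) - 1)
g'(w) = -2*(6*exp(2*w) - exp(w))/(-3*exp(2*w) + exp(w) - 1)^2 = (2 - 12*exp(w))*exp(w)/(3*exp(2*w) - exp(w) + 1)^2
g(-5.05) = 2.01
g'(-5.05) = 0.01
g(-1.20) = 2.06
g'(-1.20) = -0.52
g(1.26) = 0.06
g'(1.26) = -0.12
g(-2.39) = 2.14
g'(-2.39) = 0.09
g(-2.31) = 2.15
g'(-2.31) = 0.09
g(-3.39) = 2.06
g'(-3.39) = 0.06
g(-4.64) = 2.02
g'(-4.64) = 0.02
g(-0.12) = 0.81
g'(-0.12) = -1.25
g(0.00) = 0.67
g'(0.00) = -1.11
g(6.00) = 0.00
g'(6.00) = 0.00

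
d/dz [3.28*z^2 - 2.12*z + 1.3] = 6.56*z - 2.12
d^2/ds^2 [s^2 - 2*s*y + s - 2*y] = 2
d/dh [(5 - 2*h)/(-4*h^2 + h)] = (-8*h^2 + 40*h - 5)/(h^2*(16*h^2 - 8*h + 1))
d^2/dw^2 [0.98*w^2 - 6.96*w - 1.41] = 1.96000000000000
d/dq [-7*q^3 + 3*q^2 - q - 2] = -21*q^2 + 6*q - 1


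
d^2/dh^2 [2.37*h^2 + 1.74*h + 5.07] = 4.74000000000000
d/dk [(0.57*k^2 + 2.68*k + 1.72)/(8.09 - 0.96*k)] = (-0.5472*k^2 + 9.2226*k + 23.3324)/(0.9216*k^2 - 15.5328*k + 65.4481)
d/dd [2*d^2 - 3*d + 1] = 4*d - 3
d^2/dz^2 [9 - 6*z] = 0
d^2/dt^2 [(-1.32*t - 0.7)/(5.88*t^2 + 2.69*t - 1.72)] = (-(1.32*t + 0.7)*(11.76*t + 2.69)*(23.52*t + 5.38) + (46.5696*t + 15.3336)*(5.88*t^2 + 2.69*t - 1.72))/(5.88*t^2 + 2.69*t - 1.72)^3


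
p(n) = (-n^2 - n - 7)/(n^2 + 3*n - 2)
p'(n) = (-2*n - 3)*(-n^2 - n - 7)/(n^2 + 3*n - 2)^2 + (-2*n - 1)/(n^2 + 3*n - 2)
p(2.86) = -1.22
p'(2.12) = 0.67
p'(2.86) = 0.27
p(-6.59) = -2.02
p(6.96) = -0.93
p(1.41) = -2.47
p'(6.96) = 0.01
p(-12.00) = -1.31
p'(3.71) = 0.12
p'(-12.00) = -0.04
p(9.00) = -0.92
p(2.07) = -1.57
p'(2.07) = 0.72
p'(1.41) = 2.50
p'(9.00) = 0.00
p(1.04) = -4.14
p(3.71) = -1.07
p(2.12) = -1.54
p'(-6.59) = -0.39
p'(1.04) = 8.16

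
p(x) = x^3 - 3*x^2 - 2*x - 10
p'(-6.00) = 142.00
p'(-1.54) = 14.35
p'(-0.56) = 2.30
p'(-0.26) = -0.24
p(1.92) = -17.82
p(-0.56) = -10.00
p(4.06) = -0.65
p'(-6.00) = 142.00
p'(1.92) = -2.46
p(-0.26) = -9.70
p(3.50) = -10.88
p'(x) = 3*x^2 - 6*x - 2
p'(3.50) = 13.75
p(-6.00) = -322.00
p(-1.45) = -16.46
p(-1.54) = -17.69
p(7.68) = 250.68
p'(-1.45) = 13.01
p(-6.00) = -322.00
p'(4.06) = 23.09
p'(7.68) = 128.87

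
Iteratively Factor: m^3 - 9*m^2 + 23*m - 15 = (m - 1)*(m^2 - 8*m + 15) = (m - 5)*(m - 1)*(m - 3)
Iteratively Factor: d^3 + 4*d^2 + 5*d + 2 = (d + 2)*(d^2 + 2*d + 1) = (d + 1)*(d + 2)*(d + 1)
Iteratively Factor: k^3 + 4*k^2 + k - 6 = (k - 1)*(k^2 + 5*k + 6) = (k - 1)*(k + 2)*(k + 3)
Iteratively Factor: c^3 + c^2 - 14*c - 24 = (c + 2)*(c^2 - c - 12) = (c + 2)*(c + 3)*(c - 4)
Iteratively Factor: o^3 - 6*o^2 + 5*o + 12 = (o + 1)*(o^2 - 7*o + 12) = (o - 4)*(o + 1)*(o - 3)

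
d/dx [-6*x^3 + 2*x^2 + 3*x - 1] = -18*x^2 + 4*x + 3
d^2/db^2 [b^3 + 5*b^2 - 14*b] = 6*b + 10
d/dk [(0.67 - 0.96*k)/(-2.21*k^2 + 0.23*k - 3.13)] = (-2.1216*k^2 + 2.9614*k + 2.8507)/(4.8841*k^4 - 1.0166*k^3 + 13.8875*k^2 - 1.4398*k + 9.7969)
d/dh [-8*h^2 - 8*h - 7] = -16*h - 8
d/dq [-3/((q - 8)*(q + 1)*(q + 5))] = 3*(3*q^2 - 4*q - 43)/(q^6 - 4*q^5 - 82*q^4 + 92*q^3 + 2009*q^2 + 3440*q + 1600)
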